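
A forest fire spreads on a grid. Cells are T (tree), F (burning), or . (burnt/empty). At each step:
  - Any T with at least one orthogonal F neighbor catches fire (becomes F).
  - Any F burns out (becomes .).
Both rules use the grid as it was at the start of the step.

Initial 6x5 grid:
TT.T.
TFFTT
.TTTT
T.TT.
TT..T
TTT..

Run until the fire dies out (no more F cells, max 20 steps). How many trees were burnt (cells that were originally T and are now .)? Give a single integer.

Answer: 12

Derivation:
Step 1: +5 fires, +2 burnt (F count now 5)
Step 2: +5 fires, +5 burnt (F count now 5)
Step 3: +2 fires, +5 burnt (F count now 2)
Step 4: +0 fires, +2 burnt (F count now 0)
Fire out after step 4
Initially T: 19, now '.': 23
Total burnt (originally-T cells now '.'): 12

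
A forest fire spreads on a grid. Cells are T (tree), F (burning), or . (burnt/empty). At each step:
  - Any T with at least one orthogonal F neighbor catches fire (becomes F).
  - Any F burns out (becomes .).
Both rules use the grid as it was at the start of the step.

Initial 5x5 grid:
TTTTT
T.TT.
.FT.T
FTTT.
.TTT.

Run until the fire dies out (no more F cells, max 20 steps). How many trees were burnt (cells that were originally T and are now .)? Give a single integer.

Answer: 15

Derivation:
Step 1: +2 fires, +2 burnt (F count now 2)
Step 2: +3 fires, +2 burnt (F count now 3)
Step 3: +4 fires, +3 burnt (F count now 4)
Step 4: +3 fires, +4 burnt (F count now 3)
Step 5: +2 fires, +3 burnt (F count now 2)
Step 6: +1 fires, +2 burnt (F count now 1)
Step 7: +0 fires, +1 burnt (F count now 0)
Fire out after step 7
Initially T: 16, now '.': 24
Total burnt (originally-T cells now '.'): 15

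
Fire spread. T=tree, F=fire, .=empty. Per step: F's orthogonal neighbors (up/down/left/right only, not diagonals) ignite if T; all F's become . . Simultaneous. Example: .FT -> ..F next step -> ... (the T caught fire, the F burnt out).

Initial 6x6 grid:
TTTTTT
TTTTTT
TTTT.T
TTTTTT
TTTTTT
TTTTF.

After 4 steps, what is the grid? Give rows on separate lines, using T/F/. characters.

Step 1: 2 trees catch fire, 1 burn out
  TTTTTT
  TTTTTT
  TTTT.T
  TTTTTT
  TTTTFT
  TTTF..
Step 2: 4 trees catch fire, 2 burn out
  TTTTTT
  TTTTTT
  TTTT.T
  TTTTFT
  TTTF.F
  TTF...
Step 3: 4 trees catch fire, 4 burn out
  TTTTTT
  TTTTTT
  TTTT.T
  TTTF.F
  TTF...
  TF....
Step 4: 5 trees catch fire, 4 burn out
  TTTTTT
  TTTTTT
  TTTF.F
  TTF...
  TF....
  F.....

TTTTTT
TTTTTT
TTTF.F
TTF...
TF....
F.....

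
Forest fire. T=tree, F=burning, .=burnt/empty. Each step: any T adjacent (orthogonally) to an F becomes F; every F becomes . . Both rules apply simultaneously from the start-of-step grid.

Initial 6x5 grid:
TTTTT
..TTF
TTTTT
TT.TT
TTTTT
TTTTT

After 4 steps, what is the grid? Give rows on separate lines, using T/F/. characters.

Step 1: 3 trees catch fire, 1 burn out
  TTTTF
  ..TF.
  TTTTF
  TT.TT
  TTTTT
  TTTTT
Step 2: 4 trees catch fire, 3 burn out
  TTTF.
  ..F..
  TTTF.
  TT.TF
  TTTTT
  TTTTT
Step 3: 4 trees catch fire, 4 burn out
  TTF..
  .....
  TTF..
  TT.F.
  TTTTF
  TTTTT
Step 4: 4 trees catch fire, 4 burn out
  TF...
  .....
  TF...
  TT...
  TTTF.
  TTTTF

TF...
.....
TF...
TT...
TTTF.
TTTTF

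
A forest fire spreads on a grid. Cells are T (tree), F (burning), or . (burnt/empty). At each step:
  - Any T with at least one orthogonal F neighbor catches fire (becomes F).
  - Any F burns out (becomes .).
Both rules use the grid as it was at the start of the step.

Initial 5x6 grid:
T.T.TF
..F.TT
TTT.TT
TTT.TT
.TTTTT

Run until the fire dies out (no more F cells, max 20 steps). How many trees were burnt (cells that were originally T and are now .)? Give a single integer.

Step 1: +4 fires, +2 burnt (F count now 4)
Step 2: +4 fires, +4 burnt (F count now 4)
Step 3: +5 fires, +4 burnt (F count now 5)
Step 4: +5 fires, +5 burnt (F count now 5)
Step 5: +1 fires, +5 burnt (F count now 1)
Step 6: +0 fires, +1 burnt (F count now 0)
Fire out after step 6
Initially T: 20, now '.': 29
Total burnt (originally-T cells now '.'): 19

Answer: 19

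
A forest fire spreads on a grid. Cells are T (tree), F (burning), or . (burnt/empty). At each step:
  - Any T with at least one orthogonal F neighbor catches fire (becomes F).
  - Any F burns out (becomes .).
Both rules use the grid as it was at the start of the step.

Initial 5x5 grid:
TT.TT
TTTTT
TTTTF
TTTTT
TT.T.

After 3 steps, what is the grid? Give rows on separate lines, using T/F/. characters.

Step 1: 3 trees catch fire, 1 burn out
  TT.TT
  TTTTF
  TTTF.
  TTTTF
  TT.T.
Step 2: 4 trees catch fire, 3 burn out
  TT.TF
  TTTF.
  TTF..
  TTTF.
  TT.T.
Step 3: 5 trees catch fire, 4 burn out
  TT.F.
  TTF..
  TF...
  TTF..
  TT.F.

TT.F.
TTF..
TF...
TTF..
TT.F.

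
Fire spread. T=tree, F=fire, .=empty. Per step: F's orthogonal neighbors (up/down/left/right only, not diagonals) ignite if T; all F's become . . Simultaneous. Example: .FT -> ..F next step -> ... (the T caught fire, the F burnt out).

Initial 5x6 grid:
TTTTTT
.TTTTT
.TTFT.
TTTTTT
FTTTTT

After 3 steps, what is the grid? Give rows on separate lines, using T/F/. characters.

Step 1: 6 trees catch fire, 2 burn out
  TTTTTT
  .TTFTT
  .TF.F.
  FTTFTT
  .FTTTT
Step 2: 9 trees catch fire, 6 burn out
  TTTFTT
  .TF.FT
  .F....
  .FF.FT
  ..FFTT
Step 3: 6 trees catch fire, 9 burn out
  TTF.FT
  .F...F
  ......
  .....F
  ....FT

TTF.FT
.F...F
......
.....F
....FT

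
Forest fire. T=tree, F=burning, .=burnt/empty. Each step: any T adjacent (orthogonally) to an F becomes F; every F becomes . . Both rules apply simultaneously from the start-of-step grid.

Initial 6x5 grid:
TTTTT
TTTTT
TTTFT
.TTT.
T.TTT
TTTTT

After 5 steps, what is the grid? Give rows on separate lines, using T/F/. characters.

Step 1: 4 trees catch fire, 1 burn out
  TTTTT
  TTTFT
  TTF.F
  .TTF.
  T.TTT
  TTTTT
Step 2: 6 trees catch fire, 4 burn out
  TTTFT
  TTF.F
  TF...
  .TF..
  T.TFT
  TTTTT
Step 3: 8 trees catch fire, 6 burn out
  TTF.F
  TF...
  F....
  .F...
  T.F.F
  TTTFT
Step 4: 4 trees catch fire, 8 burn out
  TF...
  F....
  .....
  .....
  T....
  TTF.F
Step 5: 2 trees catch fire, 4 burn out
  F....
  .....
  .....
  .....
  T....
  TF...

F....
.....
.....
.....
T....
TF...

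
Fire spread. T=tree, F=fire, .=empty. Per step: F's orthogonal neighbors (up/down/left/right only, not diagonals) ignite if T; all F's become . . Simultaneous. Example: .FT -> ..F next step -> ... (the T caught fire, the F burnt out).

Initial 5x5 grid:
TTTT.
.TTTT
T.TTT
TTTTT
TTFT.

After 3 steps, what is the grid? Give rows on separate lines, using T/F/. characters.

Step 1: 3 trees catch fire, 1 burn out
  TTTT.
  .TTTT
  T.TTT
  TTFTT
  TF.F.
Step 2: 4 trees catch fire, 3 burn out
  TTTT.
  .TTTT
  T.FTT
  TF.FT
  F....
Step 3: 4 trees catch fire, 4 burn out
  TTTT.
  .TFTT
  T..FT
  F...F
  .....

TTTT.
.TFTT
T..FT
F...F
.....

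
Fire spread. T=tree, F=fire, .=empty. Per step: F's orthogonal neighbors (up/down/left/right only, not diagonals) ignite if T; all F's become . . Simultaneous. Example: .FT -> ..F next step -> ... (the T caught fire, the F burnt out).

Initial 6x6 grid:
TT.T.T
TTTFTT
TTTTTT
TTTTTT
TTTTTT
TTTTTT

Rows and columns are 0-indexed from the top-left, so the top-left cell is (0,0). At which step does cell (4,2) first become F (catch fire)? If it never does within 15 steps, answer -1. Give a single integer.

Step 1: cell (4,2)='T' (+4 fires, +1 burnt)
Step 2: cell (4,2)='T' (+5 fires, +4 burnt)
Step 3: cell (4,2)='T' (+8 fires, +5 burnt)
Step 4: cell (4,2)='F' (+7 fires, +8 burnt)
  -> target ignites at step 4
Step 5: cell (4,2)='.' (+5 fires, +7 burnt)
Step 6: cell (4,2)='.' (+3 fires, +5 burnt)
Step 7: cell (4,2)='.' (+1 fires, +3 burnt)
Step 8: cell (4,2)='.' (+0 fires, +1 burnt)
  fire out at step 8

4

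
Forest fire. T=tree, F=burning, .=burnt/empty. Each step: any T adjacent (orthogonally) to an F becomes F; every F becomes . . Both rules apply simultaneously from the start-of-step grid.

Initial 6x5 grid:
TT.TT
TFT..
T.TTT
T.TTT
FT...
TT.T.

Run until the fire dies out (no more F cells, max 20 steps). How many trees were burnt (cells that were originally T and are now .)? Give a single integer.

Step 1: +6 fires, +2 burnt (F count now 6)
Step 2: +4 fires, +6 burnt (F count now 4)
Step 3: +2 fires, +4 burnt (F count now 2)
Step 4: +2 fires, +2 burnt (F count now 2)
Step 5: +1 fires, +2 burnt (F count now 1)
Step 6: +0 fires, +1 burnt (F count now 0)
Fire out after step 6
Initially T: 18, now '.': 27
Total burnt (originally-T cells now '.'): 15

Answer: 15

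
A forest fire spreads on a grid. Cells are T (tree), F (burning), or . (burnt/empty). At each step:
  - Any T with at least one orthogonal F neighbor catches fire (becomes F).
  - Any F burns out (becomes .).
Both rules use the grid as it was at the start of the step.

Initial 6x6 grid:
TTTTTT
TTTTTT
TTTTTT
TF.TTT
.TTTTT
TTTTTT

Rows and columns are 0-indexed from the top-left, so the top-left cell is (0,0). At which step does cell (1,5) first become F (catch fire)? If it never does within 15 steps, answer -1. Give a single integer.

Step 1: cell (1,5)='T' (+3 fires, +1 burnt)
Step 2: cell (1,5)='T' (+5 fires, +3 burnt)
Step 3: cell (1,5)='T' (+7 fires, +5 burnt)
Step 4: cell (1,5)='T' (+7 fires, +7 burnt)
Step 5: cell (1,5)='T' (+6 fires, +7 burnt)
Step 6: cell (1,5)='F' (+4 fires, +6 burnt)
  -> target ignites at step 6
Step 7: cell (1,5)='.' (+1 fires, +4 burnt)
Step 8: cell (1,5)='.' (+0 fires, +1 burnt)
  fire out at step 8

6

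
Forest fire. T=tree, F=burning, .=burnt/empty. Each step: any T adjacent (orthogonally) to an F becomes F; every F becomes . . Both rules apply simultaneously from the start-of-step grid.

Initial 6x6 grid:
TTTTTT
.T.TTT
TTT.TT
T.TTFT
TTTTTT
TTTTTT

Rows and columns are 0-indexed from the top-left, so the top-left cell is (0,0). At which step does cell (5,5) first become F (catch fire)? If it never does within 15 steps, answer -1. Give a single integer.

Step 1: cell (5,5)='T' (+4 fires, +1 burnt)
Step 2: cell (5,5)='T' (+6 fires, +4 burnt)
Step 3: cell (5,5)='F' (+7 fires, +6 burnt)
  -> target ignites at step 3
Step 4: cell (5,5)='.' (+5 fires, +7 burnt)
Step 5: cell (5,5)='.' (+5 fires, +5 burnt)
Step 6: cell (5,5)='.' (+3 fires, +5 burnt)
Step 7: cell (5,5)='.' (+1 fires, +3 burnt)
Step 8: cell (5,5)='.' (+0 fires, +1 burnt)
  fire out at step 8

3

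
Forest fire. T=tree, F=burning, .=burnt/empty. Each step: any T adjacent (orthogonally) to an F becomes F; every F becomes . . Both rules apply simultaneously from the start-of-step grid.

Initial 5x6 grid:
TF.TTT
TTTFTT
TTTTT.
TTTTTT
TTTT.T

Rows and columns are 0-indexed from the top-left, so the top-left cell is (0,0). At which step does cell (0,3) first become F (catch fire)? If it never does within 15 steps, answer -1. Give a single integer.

Step 1: cell (0,3)='F' (+6 fires, +2 burnt)
  -> target ignites at step 1
Step 2: cell (0,3)='.' (+7 fires, +6 burnt)
Step 3: cell (0,3)='.' (+6 fires, +7 burnt)
Step 4: cell (0,3)='.' (+4 fires, +6 burnt)
Step 5: cell (0,3)='.' (+2 fires, +4 burnt)
Step 6: cell (0,3)='.' (+0 fires, +2 burnt)
  fire out at step 6

1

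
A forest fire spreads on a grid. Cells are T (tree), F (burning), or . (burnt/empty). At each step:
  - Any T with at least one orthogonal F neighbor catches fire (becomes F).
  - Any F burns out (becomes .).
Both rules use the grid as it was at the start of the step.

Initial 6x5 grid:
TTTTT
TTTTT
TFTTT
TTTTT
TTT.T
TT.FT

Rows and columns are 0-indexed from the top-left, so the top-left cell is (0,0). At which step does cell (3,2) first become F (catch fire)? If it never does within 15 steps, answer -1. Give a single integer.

Step 1: cell (3,2)='T' (+5 fires, +2 burnt)
Step 2: cell (3,2)='F' (+8 fires, +5 burnt)
  -> target ignites at step 2
Step 3: cell (3,2)='.' (+9 fires, +8 burnt)
Step 4: cell (3,2)='.' (+3 fires, +9 burnt)
Step 5: cell (3,2)='.' (+1 fires, +3 burnt)
Step 6: cell (3,2)='.' (+0 fires, +1 burnt)
  fire out at step 6

2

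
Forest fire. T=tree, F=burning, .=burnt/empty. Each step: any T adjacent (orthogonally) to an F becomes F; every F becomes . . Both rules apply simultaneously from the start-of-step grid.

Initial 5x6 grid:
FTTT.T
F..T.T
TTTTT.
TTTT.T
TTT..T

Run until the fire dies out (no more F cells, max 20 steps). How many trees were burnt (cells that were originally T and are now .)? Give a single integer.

Answer: 16

Derivation:
Step 1: +2 fires, +2 burnt (F count now 2)
Step 2: +3 fires, +2 burnt (F count now 3)
Step 3: +4 fires, +3 burnt (F count now 4)
Step 4: +4 fires, +4 burnt (F count now 4)
Step 5: +3 fires, +4 burnt (F count now 3)
Step 6: +0 fires, +3 burnt (F count now 0)
Fire out after step 6
Initially T: 20, now '.': 26
Total burnt (originally-T cells now '.'): 16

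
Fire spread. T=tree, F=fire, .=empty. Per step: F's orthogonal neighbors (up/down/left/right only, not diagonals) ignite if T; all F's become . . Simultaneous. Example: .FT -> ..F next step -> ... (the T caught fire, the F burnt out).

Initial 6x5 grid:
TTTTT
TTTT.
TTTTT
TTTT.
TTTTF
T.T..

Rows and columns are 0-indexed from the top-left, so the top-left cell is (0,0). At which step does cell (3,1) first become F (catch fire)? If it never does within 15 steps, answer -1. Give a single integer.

Step 1: cell (3,1)='T' (+1 fires, +1 burnt)
Step 2: cell (3,1)='T' (+2 fires, +1 burnt)
Step 3: cell (3,1)='T' (+4 fires, +2 burnt)
Step 4: cell (3,1)='F' (+5 fires, +4 burnt)
  -> target ignites at step 4
Step 5: cell (3,1)='.' (+5 fires, +5 burnt)
Step 6: cell (3,1)='.' (+4 fires, +5 burnt)
Step 7: cell (3,1)='.' (+2 fires, +4 burnt)
Step 8: cell (3,1)='.' (+1 fires, +2 burnt)
Step 9: cell (3,1)='.' (+0 fires, +1 burnt)
  fire out at step 9

4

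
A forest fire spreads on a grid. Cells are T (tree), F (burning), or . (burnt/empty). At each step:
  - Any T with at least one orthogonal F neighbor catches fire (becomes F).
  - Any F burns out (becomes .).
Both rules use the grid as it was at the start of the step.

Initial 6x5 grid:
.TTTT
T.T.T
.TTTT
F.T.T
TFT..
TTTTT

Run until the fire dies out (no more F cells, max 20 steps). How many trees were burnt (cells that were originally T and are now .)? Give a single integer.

Answer: 19

Derivation:
Step 1: +3 fires, +2 burnt (F count now 3)
Step 2: +3 fires, +3 burnt (F count now 3)
Step 3: +2 fires, +3 burnt (F count now 2)
Step 4: +4 fires, +2 burnt (F count now 4)
Step 5: +2 fires, +4 burnt (F count now 2)
Step 6: +4 fires, +2 burnt (F count now 4)
Step 7: +1 fires, +4 burnt (F count now 1)
Step 8: +0 fires, +1 burnt (F count now 0)
Fire out after step 8
Initially T: 20, now '.': 29
Total burnt (originally-T cells now '.'): 19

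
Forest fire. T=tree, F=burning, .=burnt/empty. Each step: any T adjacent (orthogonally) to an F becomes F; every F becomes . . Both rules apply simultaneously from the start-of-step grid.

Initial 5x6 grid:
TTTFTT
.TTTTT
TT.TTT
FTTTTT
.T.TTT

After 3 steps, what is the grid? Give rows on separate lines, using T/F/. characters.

Step 1: 5 trees catch fire, 2 burn out
  TTF.FT
  .TTFTT
  FT.TTT
  .FTTTT
  .T.TTT
Step 2: 8 trees catch fire, 5 burn out
  TF...F
  .TF.FT
  .F.FTT
  ..FTTT
  .F.TTT
Step 3: 5 trees catch fire, 8 burn out
  F.....
  .F...F
  ....FT
  ...FTT
  ...TTT

F.....
.F...F
....FT
...FTT
...TTT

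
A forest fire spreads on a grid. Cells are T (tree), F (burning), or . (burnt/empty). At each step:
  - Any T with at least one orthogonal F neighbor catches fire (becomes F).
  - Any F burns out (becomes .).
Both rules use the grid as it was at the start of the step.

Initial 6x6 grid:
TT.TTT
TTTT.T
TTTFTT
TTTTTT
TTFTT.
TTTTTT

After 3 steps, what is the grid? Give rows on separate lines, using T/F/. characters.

Step 1: 8 trees catch fire, 2 burn out
  TT.TTT
  TTTF.T
  TTF.FT
  TTFFTT
  TF.FT.
  TTFTTT
Step 2: 10 trees catch fire, 8 burn out
  TT.FTT
  TTF..T
  TF...F
  TF..FT
  F...F.
  TF.FTT
Step 3: 8 trees catch fire, 10 burn out
  TT..FT
  TF...F
  F.....
  F....F
  ......
  F...FT

TT..FT
TF...F
F.....
F....F
......
F...FT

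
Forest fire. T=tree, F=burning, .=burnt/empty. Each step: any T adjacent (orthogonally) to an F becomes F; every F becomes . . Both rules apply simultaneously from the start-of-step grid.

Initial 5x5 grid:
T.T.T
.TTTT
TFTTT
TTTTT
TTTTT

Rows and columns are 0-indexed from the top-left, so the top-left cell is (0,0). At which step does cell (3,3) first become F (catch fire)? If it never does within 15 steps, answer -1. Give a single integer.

Step 1: cell (3,3)='T' (+4 fires, +1 burnt)
Step 2: cell (3,3)='T' (+5 fires, +4 burnt)
Step 3: cell (3,3)='F' (+6 fires, +5 burnt)
  -> target ignites at step 3
Step 4: cell (3,3)='.' (+3 fires, +6 burnt)
Step 5: cell (3,3)='.' (+2 fires, +3 burnt)
Step 6: cell (3,3)='.' (+0 fires, +2 burnt)
  fire out at step 6

3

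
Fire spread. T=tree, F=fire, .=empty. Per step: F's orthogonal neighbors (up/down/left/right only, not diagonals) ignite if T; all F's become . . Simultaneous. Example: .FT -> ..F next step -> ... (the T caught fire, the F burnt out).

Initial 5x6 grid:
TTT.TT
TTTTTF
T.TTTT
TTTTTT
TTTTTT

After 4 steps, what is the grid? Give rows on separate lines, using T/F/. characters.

Step 1: 3 trees catch fire, 1 burn out
  TTT.TF
  TTTTF.
  T.TTTF
  TTTTTT
  TTTTTT
Step 2: 4 trees catch fire, 3 burn out
  TTT.F.
  TTTF..
  T.TTF.
  TTTTTF
  TTTTTT
Step 3: 4 trees catch fire, 4 burn out
  TTT...
  TTF...
  T.TF..
  TTTTF.
  TTTTTF
Step 4: 5 trees catch fire, 4 burn out
  TTF...
  TF....
  T.F...
  TTTF..
  TTTTF.

TTF...
TF....
T.F...
TTTF..
TTTTF.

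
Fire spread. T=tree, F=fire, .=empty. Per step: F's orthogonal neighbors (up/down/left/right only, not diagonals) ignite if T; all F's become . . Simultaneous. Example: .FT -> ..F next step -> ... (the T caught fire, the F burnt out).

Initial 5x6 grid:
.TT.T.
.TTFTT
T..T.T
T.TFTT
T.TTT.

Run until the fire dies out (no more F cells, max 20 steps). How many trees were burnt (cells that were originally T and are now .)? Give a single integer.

Step 1: +6 fires, +2 burnt (F count now 6)
Step 2: +7 fires, +6 burnt (F count now 7)
Step 3: +2 fires, +7 burnt (F count now 2)
Step 4: +0 fires, +2 burnt (F count now 0)
Fire out after step 4
Initially T: 18, now '.': 27
Total burnt (originally-T cells now '.'): 15

Answer: 15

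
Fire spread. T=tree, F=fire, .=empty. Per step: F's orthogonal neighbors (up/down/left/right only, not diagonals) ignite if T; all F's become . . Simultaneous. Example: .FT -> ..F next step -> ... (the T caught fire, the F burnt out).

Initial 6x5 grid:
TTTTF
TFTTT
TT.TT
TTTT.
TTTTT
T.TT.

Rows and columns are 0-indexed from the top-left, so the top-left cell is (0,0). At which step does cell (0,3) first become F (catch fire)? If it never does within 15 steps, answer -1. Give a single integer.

Step 1: cell (0,3)='F' (+6 fires, +2 burnt)
  -> target ignites at step 1
Step 2: cell (0,3)='.' (+6 fires, +6 burnt)
Step 3: cell (0,3)='.' (+4 fires, +6 burnt)
Step 4: cell (0,3)='.' (+3 fires, +4 burnt)
Step 5: cell (0,3)='.' (+3 fires, +3 burnt)
Step 6: cell (0,3)='.' (+2 fires, +3 burnt)
Step 7: cell (0,3)='.' (+0 fires, +2 burnt)
  fire out at step 7

1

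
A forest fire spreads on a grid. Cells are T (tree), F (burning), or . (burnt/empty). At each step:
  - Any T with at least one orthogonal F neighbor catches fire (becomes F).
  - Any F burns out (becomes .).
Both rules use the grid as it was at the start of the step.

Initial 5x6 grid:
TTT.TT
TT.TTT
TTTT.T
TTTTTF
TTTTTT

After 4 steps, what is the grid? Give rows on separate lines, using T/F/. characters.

Step 1: 3 trees catch fire, 1 burn out
  TTT.TT
  TT.TTT
  TTTT.F
  TTTTF.
  TTTTTF
Step 2: 3 trees catch fire, 3 burn out
  TTT.TT
  TT.TTF
  TTTT..
  TTTF..
  TTTTF.
Step 3: 5 trees catch fire, 3 burn out
  TTT.TF
  TT.TF.
  TTTF..
  TTF...
  TTTF..
Step 4: 5 trees catch fire, 5 burn out
  TTT.F.
  TT.F..
  TTF...
  TF....
  TTF...

TTT.F.
TT.F..
TTF...
TF....
TTF...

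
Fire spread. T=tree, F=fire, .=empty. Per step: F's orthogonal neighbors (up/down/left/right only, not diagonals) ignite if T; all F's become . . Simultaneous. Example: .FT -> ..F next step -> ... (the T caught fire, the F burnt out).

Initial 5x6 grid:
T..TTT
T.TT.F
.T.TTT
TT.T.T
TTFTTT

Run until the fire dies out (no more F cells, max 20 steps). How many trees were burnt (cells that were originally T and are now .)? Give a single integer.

Step 1: +4 fires, +2 burnt (F count now 4)
Step 2: +7 fires, +4 burnt (F count now 7)
Step 3: +5 fires, +7 burnt (F count now 5)
Step 4: +1 fires, +5 burnt (F count now 1)
Step 5: +1 fires, +1 burnt (F count now 1)
Step 6: +0 fires, +1 burnt (F count now 0)
Fire out after step 6
Initially T: 20, now '.': 28
Total burnt (originally-T cells now '.'): 18

Answer: 18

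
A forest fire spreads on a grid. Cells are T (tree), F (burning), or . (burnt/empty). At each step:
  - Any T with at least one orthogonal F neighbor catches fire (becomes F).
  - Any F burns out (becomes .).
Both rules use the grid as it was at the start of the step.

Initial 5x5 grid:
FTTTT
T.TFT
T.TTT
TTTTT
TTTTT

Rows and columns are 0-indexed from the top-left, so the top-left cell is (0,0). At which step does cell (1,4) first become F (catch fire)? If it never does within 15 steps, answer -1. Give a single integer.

Step 1: cell (1,4)='F' (+6 fires, +2 burnt)
  -> target ignites at step 1
Step 2: cell (1,4)='.' (+6 fires, +6 burnt)
Step 3: cell (1,4)='.' (+4 fires, +6 burnt)
Step 4: cell (1,4)='.' (+4 fires, +4 burnt)
Step 5: cell (1,4)='.' (+1 fires, +4 burnt)
Step 6: cell (1,4)='.' (+0 fires, +1 burnt)
  fire out at step 6

1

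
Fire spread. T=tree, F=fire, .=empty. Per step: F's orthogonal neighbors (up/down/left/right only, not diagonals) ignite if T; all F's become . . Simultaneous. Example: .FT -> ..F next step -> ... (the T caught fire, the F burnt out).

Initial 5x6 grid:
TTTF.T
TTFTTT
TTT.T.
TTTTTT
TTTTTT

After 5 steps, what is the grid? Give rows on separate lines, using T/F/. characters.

Step 1: 4 trees catch fire, 2 burn out
  TTF..T
  TF.FTT
  TTF.T.
  TTTTTT
  TTTTTT
Step 2: 5 trees catch fire, 4 burn out
  TF...T
  F...FT
  TF..T.
  TTFTTT
  TTTTTT
Step 3: 7 trees catch fire, 5 burn out
  F....T
  .....F
  F...F.
  TF.FTT
  TTFTTT
Step 4: 5 trees catch fire, 7 burn out
  .....F
  ......
  ......
  F...FT
  TF.FTT
Step 5: 3 trees catch fire, 5 burn out
  ......
  ......
  ......
  .....F
  F...FT

......
......
......
.....F
F...FT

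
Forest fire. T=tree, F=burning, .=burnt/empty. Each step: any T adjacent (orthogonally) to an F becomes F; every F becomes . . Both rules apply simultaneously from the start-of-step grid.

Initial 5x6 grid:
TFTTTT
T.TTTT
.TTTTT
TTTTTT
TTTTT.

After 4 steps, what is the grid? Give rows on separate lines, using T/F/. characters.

Step 1: 2 trees catch fire, 1 burn out
  F.FTTT
  T.TTTT
  .TTTTT
  TTTTTT
  TTTTT.
Step 2: 3 trees catch fire, 2 burn out
  ...FTT
  F.FTTT
  .TTTTT
  TTTTTT
  TTTTT.
Step 3: 3 trees catch fire, 3 burn out
  ....FT
  ...FTT
  .TFTTT
  TTTTTT
  TTTTT.
Step 4: 5 trees catch fire, 3 burn out
  .....F
  ....FT
  .F.FTT
  TTFTTT
  TTTTT.

.....F
....FT
.F.FTT
TTFTTT
TTTTT.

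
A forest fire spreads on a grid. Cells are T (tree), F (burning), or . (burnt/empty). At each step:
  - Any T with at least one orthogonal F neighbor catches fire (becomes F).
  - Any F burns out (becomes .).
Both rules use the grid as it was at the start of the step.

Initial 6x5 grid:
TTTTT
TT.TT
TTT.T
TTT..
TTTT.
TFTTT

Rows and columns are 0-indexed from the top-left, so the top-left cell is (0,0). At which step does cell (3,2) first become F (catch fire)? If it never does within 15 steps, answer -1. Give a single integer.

Step 1: cell (3,2)='T' (+3 fires, +1 burnt)
Step 2: cell (3,2)='T' (+4 fires, +3 burnt)
Step 3: cell (3,2)='F' (+5 fires, +4 burnt)
  -> target ignites at step 3
Step 4: cell (3,2)='.' (+3 fires, +5 burnt)
Step 5: cell (3,2)='.' (+2 fires, +3 burnt)
Step 6: cell (3,2)='.' (+2 fires, +2 burnt)
Step 7: cell (3,2)='.' (+1 fires, +2 burnt)
Step 8: cell (3,2)='.' (+2 fires, +1 burnt)
Step 9: cell (3,2)='.' (+1 fires, +2 burnt)
Step 10: cell (3,2)='.' (+1 fires, +1 burnt)
Step 11: cell (3,2)='.' (+0 fires, +1 burnt)
  fire out at step 11

3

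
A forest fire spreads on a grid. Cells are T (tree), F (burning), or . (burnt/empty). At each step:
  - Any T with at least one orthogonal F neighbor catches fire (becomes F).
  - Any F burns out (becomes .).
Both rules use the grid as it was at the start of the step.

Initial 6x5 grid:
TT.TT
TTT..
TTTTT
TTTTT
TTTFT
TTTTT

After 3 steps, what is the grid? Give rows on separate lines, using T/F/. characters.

Step 1: 4 trees catch fire, 1 burn out
  TT.TT
  TTT..
  TTTTT
  TTTFT
  TTF.F
  TTTFT
Step 2: 6 trees catch fire, 4 burn out
  TT.TT
  TTT..
  TTTFT
  TTF.F
  TF...
  TTF.F
Step 3: 5 trees catch fire, 6 burn out
  TT.TT
  TTT..
  TTF.F
  TF...
  F....
  TF...

TT.TT
TTT..
TTF.F
TF...
F....
TF...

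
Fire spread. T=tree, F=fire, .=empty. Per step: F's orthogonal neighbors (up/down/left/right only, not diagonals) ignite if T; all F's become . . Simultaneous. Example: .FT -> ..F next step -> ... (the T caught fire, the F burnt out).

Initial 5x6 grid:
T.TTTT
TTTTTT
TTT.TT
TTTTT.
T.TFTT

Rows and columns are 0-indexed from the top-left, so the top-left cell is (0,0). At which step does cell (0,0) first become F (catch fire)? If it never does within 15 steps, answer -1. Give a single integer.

Step 1: cell (0,0)='T' (+3 fires, +1 burnt)
Step 2: cell (0,0)='T' (+3 fires, +3 burnt)
Step 3: cell (0,0)='T' (+3 fires, +3 burnt)
Step 4: cell (0,0)='T' (+5 fires, +3 burnt)
Step 5: cell (0,0)='T' (+7 fires, +5 burnt)
Step 6: cell (0,0)='T' (+3 fires, +7 burnt)
Step 7: cell (0,0)='F' (+1 fires, +3 burnt)
  -> target ignites at step 7
Step 8: cell (0,0)='.' (+0 fires, +1 burnt)
  fire out at step 8

7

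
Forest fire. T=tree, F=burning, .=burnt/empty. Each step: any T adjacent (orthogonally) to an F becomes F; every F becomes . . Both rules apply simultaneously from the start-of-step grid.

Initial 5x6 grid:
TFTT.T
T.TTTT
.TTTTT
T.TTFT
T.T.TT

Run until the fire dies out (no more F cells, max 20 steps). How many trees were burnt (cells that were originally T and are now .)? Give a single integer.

Step 1: +6 fires, +2 burnt (F count now 6)
Step 2: +8 fires, +6 burnt (F count now 8)
Step 3: +4 fires, +8 burnt (F count now 4)
Step 4: +2 fires, +4 burnt (F count now 2)
Step 5: +0 fires, +2 burnt (F count now 0)
Fire out after step 5
Initially T: 22, now '.': 28
Total burnt (originally-T cells now '.'): 20

Answer: 20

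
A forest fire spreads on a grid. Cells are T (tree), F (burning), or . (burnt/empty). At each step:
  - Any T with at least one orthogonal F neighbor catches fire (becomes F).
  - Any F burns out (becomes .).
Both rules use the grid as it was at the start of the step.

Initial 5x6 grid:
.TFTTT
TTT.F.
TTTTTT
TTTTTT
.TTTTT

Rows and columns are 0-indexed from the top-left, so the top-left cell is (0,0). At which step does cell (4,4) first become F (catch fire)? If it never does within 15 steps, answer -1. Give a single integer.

Step 1: cell (4,4)='T' (+5 fires, +2 burnt)
Step 2: cell (4,4)='T' (+6 fires, +5 burnt)
Step 3: cell (4,4)='F' (+6 fires, +6 burnt)
  -> target ignites at step 3
Step 4: cell (4,4)='.' (+5 fires, +6 burnt)
Step 5: cell (4,4)='.' (+2 fires, +5 burnt)
Step 6: cell (4,4)='.' (+0 fires, +2 burnt)
  fire out at step 6

3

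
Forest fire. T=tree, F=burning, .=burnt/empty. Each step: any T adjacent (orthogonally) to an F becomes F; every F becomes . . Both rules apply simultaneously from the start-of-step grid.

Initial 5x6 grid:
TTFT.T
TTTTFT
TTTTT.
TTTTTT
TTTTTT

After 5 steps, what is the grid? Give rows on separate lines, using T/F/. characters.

Step 1: 6 trees catch fire, 2 burn out
  TF.F.T
  TTFF.F
  TTTTF.
  TTTTTT
  TTTTTT
Step 2: 6 trees catch fire, 6 burn out
  F....F
  TF....
  TTFF..
  TTTTFT
  TTTTTT
Step 3: 6 trees catch fire, 6 burn out
  ......
  F.....
  TF....
  TTFF.F
  TTTTFT
Step 4: 5 trees catch fire, 6 burn out
  ......
  ......
  F.....
  TF....
  TTFF.F
Step 5: 2 trees catch fire, 5 burn out
  ......
  ......
  ......
  F.....
  TF....

......
......
......
F.....
TF....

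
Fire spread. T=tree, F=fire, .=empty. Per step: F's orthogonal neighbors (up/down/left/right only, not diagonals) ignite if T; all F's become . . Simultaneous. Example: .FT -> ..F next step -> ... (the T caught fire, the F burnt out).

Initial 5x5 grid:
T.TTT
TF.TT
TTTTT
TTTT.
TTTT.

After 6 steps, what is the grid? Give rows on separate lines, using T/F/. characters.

Step 1: 2 trees catch fire, 1 burn out
  T.TTT
  F..TT
  TFTTT
  TTTT.
  TTTT.
Step 2: 4 trees catch fire, 2 burn out
  F.TTT
  ...TT
  F.FTT
  TFTT.
  TTTT.
Step 3: 4 trees catch fire, 4 burn out
  ..TTT
  ...TT
  ...FT
  F.FT.
  TFTT.
Step 4: 5 trees catch fire, 4 burn out
  ..TTT
  ...FT
  ....F
  ...F.
  F.FT.
Step 5: 3 trees catch fire, 5 burn out
  ..TFT
  ....F
  .....
  .....
  ...F.
Step 6: 2 trees catch fire, 3 burn out
  ..F.F
  .....
  .....
  .....
  .....

..F.F
.....
.....
.....
.....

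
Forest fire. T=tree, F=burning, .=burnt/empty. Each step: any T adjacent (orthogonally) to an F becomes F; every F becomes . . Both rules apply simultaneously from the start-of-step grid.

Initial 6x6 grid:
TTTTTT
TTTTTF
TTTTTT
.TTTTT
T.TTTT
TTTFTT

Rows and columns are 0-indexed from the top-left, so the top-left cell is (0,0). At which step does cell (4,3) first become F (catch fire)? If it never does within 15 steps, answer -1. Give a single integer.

Step 1: cell (4,3)='F' (+6 fires, +2 burnt)
  -> target ignites at step 1
Step 2: cell (4,3)='.' (+9 fires, +6 burnt)
Step 3: cell (4,3)='.' (+7 fires, +9 burnt)
Step 4: cell (4,3)='.' (+5 fires, +7 burnt)
Step 5: cell (4,3)='.' (+3 fires, +5 burnt)
Step 6: cell (4,3)='.' (+2 fires, +3 burnt)
Step 7: cell (4,3)='.' (+0 fires, +2 burnt)
  fire out at step 7

1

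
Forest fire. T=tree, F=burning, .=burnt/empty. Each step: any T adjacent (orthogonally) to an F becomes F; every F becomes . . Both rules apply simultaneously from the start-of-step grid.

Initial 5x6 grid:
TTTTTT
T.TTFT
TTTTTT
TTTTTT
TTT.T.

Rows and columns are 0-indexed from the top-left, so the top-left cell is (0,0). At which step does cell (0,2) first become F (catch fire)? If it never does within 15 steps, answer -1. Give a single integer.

Step 1: cell (0,2)='T' (+4 fires, +1 burnt)
Step 2: cell (0,2)='T' (+6 fires, +4 burnt)
Step 3: cell (0,2)='F' (+5 fires, +6 burnt)
  -> target ignites at step 3
Step 4: cell (0,2)='.' (+3 fires, +5 burnt)
Step 5: cell (0,2)='.' (+4 fires, +3 burnt)
Step 6: cell (0,2)='.' (+3 fires, +4 burnt)
Step 7: cell (0,2)='.' (+1 fires, +3 burnt)
Step 8: cell (0,2)='.' (+0 fires, +1 burnt)
  fire out at step 8

3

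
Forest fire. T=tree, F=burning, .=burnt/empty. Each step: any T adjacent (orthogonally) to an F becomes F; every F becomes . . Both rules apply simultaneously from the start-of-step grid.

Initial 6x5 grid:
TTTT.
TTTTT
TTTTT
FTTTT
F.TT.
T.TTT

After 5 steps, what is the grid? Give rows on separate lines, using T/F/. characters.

Step 1: 3 trees catch fire, 2 burn out
  TTTT.
  TTTTT
  FTTTT
  .FTTT
  ..TT.
  F.TTT
Step 2: 3 trees catch fire, 3 burn out
  TTTT.
  FTTTT
  .FTTT
  ..FTT
  ..TT.
  ..TTT
Step 3: 5 trees catch fire, 3 burn out
  FTTT.
  .FTTT
  ..FTT
  ...FT
  ..FT.
  ..TTT
Step 4: 6 trees catch fire, 5 burn out
  .FTT.
  ..FTT
  ...FT
  ....F
  ...F.
  ..FTT
Step 5: 4 trees catch fire, 6 burn out
  ..FT.
  ...FT
  ....F
  .....
  .....
  ...FT

..FT.
...FT
....F
.....
.....
...FT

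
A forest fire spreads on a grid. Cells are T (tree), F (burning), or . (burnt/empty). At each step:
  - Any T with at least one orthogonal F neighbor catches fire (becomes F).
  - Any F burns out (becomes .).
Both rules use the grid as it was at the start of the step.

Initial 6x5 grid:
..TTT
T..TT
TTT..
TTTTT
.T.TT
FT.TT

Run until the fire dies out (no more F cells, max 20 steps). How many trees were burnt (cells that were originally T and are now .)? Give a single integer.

Answer: 15

Derivation:
Step 1: +1 fires, +1 burnt (F count now 1)
Step 2: +1 fires, +1 burnt (F count now 1)
Step 3: +1 fires, +1 burnt (F count now 1)
Step 4: +3 fires, +1 burnt (F count now 3)
Step 5: +3 fires, +3 burnt (F count now 3)
Step 6: +3 fires, +3 burnt (F count now 3)
Step 7: +2 fires, +3 burnt (F count now 2)
Step 8: +1 fires, +2 burnt (F count now 1)
Step 9: +0 fires, +1 burnt (F count now 0)
Fire out after step 9
Initially T: 20, now '.': 25
Total burnt (originally-T cells now '.'): 15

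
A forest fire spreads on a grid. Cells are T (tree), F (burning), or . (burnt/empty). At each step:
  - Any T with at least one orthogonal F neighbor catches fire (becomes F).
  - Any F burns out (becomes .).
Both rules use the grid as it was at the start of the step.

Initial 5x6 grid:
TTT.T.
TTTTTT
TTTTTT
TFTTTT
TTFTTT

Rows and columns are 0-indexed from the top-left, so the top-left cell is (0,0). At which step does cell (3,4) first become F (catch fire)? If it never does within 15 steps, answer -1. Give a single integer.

Step 1: cell (3,4)='T' (+5 fires, +2 burnt)
Step 2: cell (3,4)='T' (+6 fires, +5 burnt)
Step 3: cell (3,4)='F' (+6 fires, +6 burnt)
  -> target ignites at step 3
Step 4: cell (3,4)='.' (+5 fires, +6 burnt)
Step 5: cell (3,4)='.' (+2 fires, +5 burnt)
Step 6: cell (3,4)='.' (+2 fires, +2 burnt)
Step 7: cell (3,4)='.' (+0 fires, +2 burnt)
  fire out at step 7

3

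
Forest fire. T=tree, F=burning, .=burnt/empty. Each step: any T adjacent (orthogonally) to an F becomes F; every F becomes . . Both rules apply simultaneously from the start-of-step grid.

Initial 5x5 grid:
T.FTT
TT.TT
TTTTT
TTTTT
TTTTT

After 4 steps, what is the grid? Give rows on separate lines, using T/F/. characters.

Step 1: 1 trees catch fire, 1 burn out
  T..FT
  TT.TT
  TTTTT
  TTTTT
  TTTTT
Step 2: 2 trees catch fire, 1 burn out
  T...F
  TT.FT
  TTTTT
  TTTTT
  TTTTT
Step 3: 2 trees catch fire, 2 burn out
  T....
  TT..F
  TTTFT
  TTTTT
  TTTTT
Step 4: 3 trees catch fire, 2 burn out
  T....
  TT...
  TTF.F
  TTTFT
  TTTTT

T....
TT...
TTF.F
TTTFT
TTTTT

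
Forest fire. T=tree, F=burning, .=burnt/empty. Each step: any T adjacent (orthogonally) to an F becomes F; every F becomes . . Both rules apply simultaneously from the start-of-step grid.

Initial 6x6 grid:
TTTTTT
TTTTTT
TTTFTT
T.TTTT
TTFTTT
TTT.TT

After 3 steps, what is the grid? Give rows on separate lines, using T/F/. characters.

Step 1: 8 trees catch fire, 2 burn out
  TTTTTT
  TTTFTT
  TTF.FT
  T.FFTT
  TF.FTT
  TTF.TT
Step 2: 9 trees catch fire, 8 burn out
  TTTFTT
  TTF.FT
  TF...F
  T...FT
  F...FT
  TF..TT
Step 3: 10 trees catch fire, 9 burn out
  TTF.FT
  TF...F
  F.....
  F....F
  .....F
  F...FT

TTF.FT
TF...F
F.....
F....F
.....F
F...FT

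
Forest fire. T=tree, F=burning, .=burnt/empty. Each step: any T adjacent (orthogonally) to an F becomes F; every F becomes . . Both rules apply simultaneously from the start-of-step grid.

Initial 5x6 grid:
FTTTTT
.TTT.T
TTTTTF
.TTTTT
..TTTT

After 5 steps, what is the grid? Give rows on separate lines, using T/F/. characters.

Step 1: 4 trees catch fire, 2 burn out
  .FTTTT
  .TTT.F
  TTTTF.
  .TTTTF
  ..TTTT
Step 2: 6 trees catch fire, 4 burn out
  ..FTTF
  .FTT..
  TTTF..
  .TTTF.
  ..TTTF
Step 3: 8 trees catch fire, 6 burn out
  ...FF.
  ..FF..
  TFF...
  .TTF..
  ..TTF.
Step 4: 4 trees catch fire, 8 burn out
  ......
  ......
  F.....
  .FF...
  ..TF..
Step 5: 1 trees catch fire, 4 burn out
  ......
  ......
  ......
  ......
  ..F...

......
......
......
......
..F...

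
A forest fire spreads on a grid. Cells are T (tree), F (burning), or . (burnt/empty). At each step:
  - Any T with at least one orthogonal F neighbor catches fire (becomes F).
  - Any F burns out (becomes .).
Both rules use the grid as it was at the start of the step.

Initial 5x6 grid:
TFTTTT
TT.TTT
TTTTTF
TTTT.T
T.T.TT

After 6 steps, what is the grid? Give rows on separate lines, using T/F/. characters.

Step 1: 6 trees catch fire, 2 burn out
  F.FTTT
  TF.TTF
  TTTTF.
  TTTT.F
  T.T.TT
Step 2: 7 trees catch fire, 6 burn out
  ...FTF
  F..TF.
  TFTF..
  TTTT..
  T.T.TF
Step 3: 7 trees catch fire, 7 burn out
  ....F.
  ...F..
  F.F...
  TFTF..
  T.T.F.
Step 4: 2 trees catch fire, 7 burn out
  ......
  ......
  ......
  F.F...
  T.T...
Step 5: 2 trees catch fire, 2 burn out
  ......
  ......
  ......
  ......
  F.F...
Step 6: 0 trees catch fire, 2 burn out
  ......
  ......
  ......
  ......
  ......

......
......
......
......
......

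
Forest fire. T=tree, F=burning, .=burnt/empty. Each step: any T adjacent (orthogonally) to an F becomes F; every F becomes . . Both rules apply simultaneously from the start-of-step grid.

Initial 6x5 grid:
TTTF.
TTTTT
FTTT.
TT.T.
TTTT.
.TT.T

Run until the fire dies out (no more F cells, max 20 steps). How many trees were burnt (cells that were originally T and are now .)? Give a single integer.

Step 1: +5 fires, +2 burnt (F count now 5)
Step 2: +9 fires, +5 burnt (F count now 9)
Step 3: +2 fires, +9 burnt (F count now 2)
Step 4: +3 fires, +2 burnt (F count now 3)
Step 5: +1 fires, +3 burnt (F count now 1)
Step 6: +0 fires, +1 burnt (F count now 0)
Fire out after step 6
Initially T: 21, now '.': 29
Total burnt (originally-T cells now '.'): 20

Answer: 20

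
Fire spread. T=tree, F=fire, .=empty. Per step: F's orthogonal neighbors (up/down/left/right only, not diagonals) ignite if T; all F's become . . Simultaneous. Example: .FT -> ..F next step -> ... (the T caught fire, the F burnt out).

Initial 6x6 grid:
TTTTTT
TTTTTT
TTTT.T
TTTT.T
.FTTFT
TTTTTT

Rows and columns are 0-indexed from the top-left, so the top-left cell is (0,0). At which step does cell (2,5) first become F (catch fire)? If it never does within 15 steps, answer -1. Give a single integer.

Step 1: cell (2,5)='T' (+6 fires, +2 burnt)
Step 2: cell (2,5)='T' (+9 fires, +6 burnt)
Step 3: cell (2,5)='F' (+5 fires, +9 burnt)
  -> target ignites at step 3
Step 4: cell (2,5)='.' (+5 fires, +5 burnt)
Step 5: cell (2,5)='.' (+5 fires, +5 burnt)
Step 6: cell (2,5)='.' (+1 fires, +5 burnt)
Step 7: cell (2,5)='.' (+0 fires, +1 burnt)
  fire out at step 7

3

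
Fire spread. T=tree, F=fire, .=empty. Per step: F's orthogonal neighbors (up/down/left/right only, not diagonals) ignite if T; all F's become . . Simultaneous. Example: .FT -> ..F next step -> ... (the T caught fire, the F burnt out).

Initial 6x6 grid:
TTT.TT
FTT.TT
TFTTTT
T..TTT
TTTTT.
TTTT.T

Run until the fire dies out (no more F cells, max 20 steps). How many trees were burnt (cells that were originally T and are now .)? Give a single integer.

Answer: 27

Derivation:
Step 1: +4 fires, +2 burnt (F count now 4)
Step 2: +4 fires, +4 burnt (F count now 4)
Step 3: +4 fires, +4 burnt (F count now 4)
Step 4: +6 fires, +4 burnt (F count now 6)
Step 5: +7 fires, +6 burnt (F count now 7)
Step 6: +2 fires, +7 burnt (F count now 2)
Step 7: +0 fires, +2 burnt (F count now 0)
Fire out after step 7
Initially T: 28, now '.': 35
Total burnt (originally-T cells now '.'): 27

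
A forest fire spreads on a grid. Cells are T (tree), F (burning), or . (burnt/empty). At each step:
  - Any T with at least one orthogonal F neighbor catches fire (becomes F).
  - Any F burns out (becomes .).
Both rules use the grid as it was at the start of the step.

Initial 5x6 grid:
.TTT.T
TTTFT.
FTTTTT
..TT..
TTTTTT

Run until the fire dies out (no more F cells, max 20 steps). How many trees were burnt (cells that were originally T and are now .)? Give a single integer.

Step 1: +6 fires, +2 burnt (F count now 6)
Step 2: +5 fires, +6 burnt (F count now 5)
Step 3: +4 fires, +5 burnt (F count now 4)
Step 4: +2 fires, +4 burnt (F count now 2)
Step 5: +2 fires, +2 burnt (F count now 2)
Step 6: +1 fires, +2 burnt (F count now 1)
Step 7: +0 fires, +1 burnt (F count now 0)
Fire out after step 7
Initially T: 21, now '.': 29
Total burnt (originally-T cells now '.'): 20

Answer: 20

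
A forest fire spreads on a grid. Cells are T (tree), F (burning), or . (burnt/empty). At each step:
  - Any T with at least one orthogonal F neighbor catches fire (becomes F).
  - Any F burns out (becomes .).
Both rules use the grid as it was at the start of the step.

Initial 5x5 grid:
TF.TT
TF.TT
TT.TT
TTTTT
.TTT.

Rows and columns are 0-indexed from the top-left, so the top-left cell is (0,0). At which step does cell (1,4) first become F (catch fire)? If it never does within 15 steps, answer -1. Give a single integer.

Step 1: cell (1,4)='T' (+3 fires, +2 burnt)
Step 2: cell (1,4)='T' (+2 fires, +3 burnt)
Step 3: cell (1,4)='T' (+3 fires, +2 burnt)
Step 4: cell (1,4)='T' (+2 fires, +3 burnt)
Step 5: cell (1,4)='T' (+3 fires, +2 burnt)
Step 6: cell (1,4)='T' (+2 fires, +3 burnt)
Step 7: cell (1,4)='F' (+2 fires, +2 burnt)
  -> target ignites at step 7
Step 8: cell (1,4)='.' (+1 fires, +2 burnt)
Step 9: cell (1,4)='.' (+0 fires, +1 burnt)
  fire out at step 9

7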